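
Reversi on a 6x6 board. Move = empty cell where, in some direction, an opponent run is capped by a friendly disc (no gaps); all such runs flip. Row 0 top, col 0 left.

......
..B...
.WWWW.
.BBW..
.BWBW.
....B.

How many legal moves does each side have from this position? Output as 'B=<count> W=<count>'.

Answer: B=9 W=9

Derivation:
-- B to move --
(1,0): flips 1 -> legal
(1,1): flips 1 -> legal
(1,3): flips 3 -> legal
(1,4): flips 1 -> legal
(1,5): no bracket -> illegal
(2,0): no bracket -> illegal
(2,5): no bracket -> illegal
(3,0): flips 1 -> legal
(3,4): flips 3 -> legal
(3,5): no bracket -> illegal
(4,5): flips 1 -> legal
(5,1): no bracket -> illegal
(5,2): flips 1 -> legal
(5,3): flips 1 -> legal
(5,5): no bracket -> illegal
B mobility = 9
-- W to move --
(0,1): flips 1 -> legal
(0,2): flips 1 -> legal
(0,3): flips 1 -> legal
(1,1): no bracket -> illegal
(1,3): no bracket -> illegal
(2,0): flips 1 -> legal
(3,0): flips 2 -> legal
(3,4): no bracket -> illegal
(4,0): flips 2 -> legal
(4,5): no bracket -> illegal
(5,0): flips 2 -> legal
(5,1): flips 2 -> legal
(5,2): no bracket -> illegal
(5,3): flips 1 -> legal
(5,5): no bracket -> illegal
W mobility = 9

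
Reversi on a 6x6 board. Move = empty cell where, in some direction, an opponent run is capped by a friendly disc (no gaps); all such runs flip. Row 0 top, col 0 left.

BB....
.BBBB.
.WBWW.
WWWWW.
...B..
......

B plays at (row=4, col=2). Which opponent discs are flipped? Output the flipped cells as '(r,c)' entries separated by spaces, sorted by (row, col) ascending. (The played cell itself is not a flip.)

Answer: (3,2)

Derivation:
Dir NW: opp run (3,1), next='.' -> no flip
Dir N: opp run (3,2) capped by B -> flip
Dir NE: opp run (3,3) (2,4), next='.' -> no flip
Dir W: first cell '.' (not opp) -> no flip
Dir E: first cell 'B' (not opp) -> no flip
Dir SW: first cell '.' (not opp) -> no flip
Dir S: first cell '.' (not opp) -> no flip
Dir SE: first cell '.' (not opp) -> no flip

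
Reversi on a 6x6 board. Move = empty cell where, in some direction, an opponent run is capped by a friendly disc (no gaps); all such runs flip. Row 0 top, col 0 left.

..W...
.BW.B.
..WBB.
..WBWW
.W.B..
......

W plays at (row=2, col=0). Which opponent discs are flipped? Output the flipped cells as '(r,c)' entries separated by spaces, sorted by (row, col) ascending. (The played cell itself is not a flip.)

Dir NW: edge -> no flip
Dir N: first cell '.' (not opp) -> no flip
Dir NE: opp run (1,1) capped by W -> flip
Dir W: edge -> no flip
Dir E: first cell '.' (not opp) -> no flip
Dir SW: edge -> no flip
Dir S: first cell '.' (not opp) -> no flip
Dir SE: first cell '.' (not opp) -> no flip

Answer: (1,1)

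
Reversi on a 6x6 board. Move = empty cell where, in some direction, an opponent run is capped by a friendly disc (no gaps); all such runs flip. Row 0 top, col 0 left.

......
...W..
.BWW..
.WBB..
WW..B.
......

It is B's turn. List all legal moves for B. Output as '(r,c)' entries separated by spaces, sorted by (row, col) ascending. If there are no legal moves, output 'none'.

Answer: (0,3) (1,1) (1,2) (1,4) (2,4) (3,0) (5,0) (5,1)

Derivation:
(0,2): no bracket -> illegal
(0,3): flips 2 -> legal
(0,4): no bracket -> illegal
(1,1): flips 1 -> legal
(1,2): flips 1 -> legal
(1,4): flips 1 -> legal
(2,0): no bracket -> illegal
(2,4): flips 2 -> legal
(3,0): flips 1 -> legal
(3,4): no bracket -> illegal
(4,2): no bracket -> illegal
(5,0): flips 1 -> legal
(5,1): flips 2 -> legal
(5,2): no bracket -> illegal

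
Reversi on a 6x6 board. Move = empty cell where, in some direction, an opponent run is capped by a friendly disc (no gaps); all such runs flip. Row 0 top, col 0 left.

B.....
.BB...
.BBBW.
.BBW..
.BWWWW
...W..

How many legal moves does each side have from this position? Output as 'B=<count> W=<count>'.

Answer: B=5 W=6

Derivation:
-- B to move --
(1,3): no bracket -> illegal
(1,4): no bracket -> illegal
(1,5): no bracket -> illegal
(2,5): flips 1 -> legal
(3,4): flips 1 -> legal
(3,5): no bracket -> illegal
(5,1): no bracket -> illegal
(5,2): flips 1 -> legal
(5,4): flips 1 -> legal
(5,5): flips 2 -> legal
B mobility = 5
-- W to move --
(0,1): no bracket -> illegal
(0,2): flips 3 -> legal
(0,3): no bracket -> illegal
(1,0): flips 2 -> legal
(1,3): flips 1 -> legal
(1,4): no bracket -> illegal
(2,0): flips 4 -> legal
(3,0): flips 2 -> legal
(3,4): no bracket -> illegal
(4,0): flips 1 -> legal
(5,0): no bracket -> illegal
(5,1): no bracket -> illegal
(5,2): no bracket -> illegal
W mobility = 6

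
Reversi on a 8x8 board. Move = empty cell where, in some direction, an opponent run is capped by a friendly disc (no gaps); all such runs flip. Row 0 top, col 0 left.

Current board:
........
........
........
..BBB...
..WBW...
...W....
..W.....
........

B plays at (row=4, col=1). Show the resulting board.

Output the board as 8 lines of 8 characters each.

Answer: ........
........
........
..BBB...
.BBBW...
...W....
..W.....
........

Derivation:
Place B at (4,1); scan 8 dirs for brackets.
Dir NW: first cell '.' (not opp) -> no flip
Dir N: first cell '.' (not opp) -> no flip
Dir NE: first cell 'B' (not opp) -> no flip
Dir W: first cell '.' (not opp) -> no flip
Dir E: opp run (4,2) capped by B -> flip
Dir SW: first cell '.' (not opp) -> no flip
Dir S: first cell '.' (not opp) -> no flip
Dir SE: first cell '.' (not opp) -> no flip
All flips: (4,2)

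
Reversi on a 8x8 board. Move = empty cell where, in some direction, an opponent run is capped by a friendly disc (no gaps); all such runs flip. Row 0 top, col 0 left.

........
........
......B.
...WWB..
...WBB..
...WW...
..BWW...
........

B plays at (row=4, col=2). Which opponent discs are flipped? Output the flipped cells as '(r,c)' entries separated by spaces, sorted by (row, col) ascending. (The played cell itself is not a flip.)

Dir NW: first cell '.' (not opp) -> no flip
Dir N: first cell '.' (not opp) -> no flip
Dir NE: opp run (3,3), next='.' -> no flip
Dir W: first cell '.' (not opp) -> no flip
Dir E: opp run (4,3) capped by B -> flip
Dir SW: first cell '.' (not opp) -> no flip
Dir S: first cell '.' (not opp) -> no flip
Dir SE: opp run (5,3) (6,4), next='.' -> no flip

Answer: (4,3)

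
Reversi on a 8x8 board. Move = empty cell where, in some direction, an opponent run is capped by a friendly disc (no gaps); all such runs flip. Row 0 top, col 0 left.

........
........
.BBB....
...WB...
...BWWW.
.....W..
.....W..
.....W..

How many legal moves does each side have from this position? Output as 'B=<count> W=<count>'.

Answer: B=5 W=7

Derivation:
-- B to move --
(2,4): no bracket -> illegal
(3,2): flips 1 -> legal
(3,5): no bracket -> illegal
(3,6): no bracket -> illegal
(3,7): no bracket -> illegal
(4,2): no bracket -> illegal
(4,7): flips 3 -> legal
(5,3): no bracket -> illegal
(5,4): flips 1 -> legal
(5,6): flips 1 -> legal
(5,7): no bracket -> illegal
(6,4): no bracket -> illegal
(6,6): flips 3 -> legal
(7,4): no bracket -> illegal
(7,6): no bracket -> illegal
B mobility = 5
-- W to move --
(1,0): no bracket -> illegal
(1,1): flips 1 -> legal
(1,2): flips 2 -> legal
(1,3): flips 1 -> legal
(1,4): no bracket -> illegal
(2,0): no bracket -> illegal
(2,4): flips 1 -> legal
(2,5): no bracket -> illegal
(3,0): no bracket -> illegal
(3,1): no bracket -> illegal
(3,2): no bracket -> illegal
(3,5): flips 1 -> legal
(4,2): flips 1 -> legal
(5,2): no bracket -> illegal
(5,3): flips 1 -> legal
(5,4): no bracket -> illegal
W mobility = 7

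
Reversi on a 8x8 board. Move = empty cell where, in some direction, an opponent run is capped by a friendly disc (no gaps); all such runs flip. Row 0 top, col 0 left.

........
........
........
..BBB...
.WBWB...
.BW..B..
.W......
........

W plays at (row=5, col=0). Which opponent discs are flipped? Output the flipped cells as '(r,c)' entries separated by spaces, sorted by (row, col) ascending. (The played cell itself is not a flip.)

Dir NW: edge -> no flip
Dir N: first cell '.' (not opp) -> no flip
Dir NE: first cell 'W' (not opp) -> no flip
Dir W: edge -> no flip
Dir E: opp run (5,1) capped by W -> flip
Dir SW: edge -> no flip
Dir S: first cell '.' (not opp) -> no flip
Dir SE: first cell 'W' (not opp) -> no flip

Answer: (5,1)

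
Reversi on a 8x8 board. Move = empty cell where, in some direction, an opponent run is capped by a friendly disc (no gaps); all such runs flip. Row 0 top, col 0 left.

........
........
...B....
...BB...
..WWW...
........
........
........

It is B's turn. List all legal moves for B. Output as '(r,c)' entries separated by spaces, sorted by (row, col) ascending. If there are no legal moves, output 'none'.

(3,1): no bracket -> illegal
(3,2): no bracket -> illegal
(3,5): no bracket -> illegal
(4,1): no bracket -> illegal
(4,5): no bracket -> illegal
(5,1): flips 1 -> legal
(5,2): flips 1 -> legal
(5,3): flips 1 -> legal
(5,4): flips 1 -> legal
(5,5): flips 1 -> legal

Answer: (5,1) (5,2) (5,3) (5,4) (5,5)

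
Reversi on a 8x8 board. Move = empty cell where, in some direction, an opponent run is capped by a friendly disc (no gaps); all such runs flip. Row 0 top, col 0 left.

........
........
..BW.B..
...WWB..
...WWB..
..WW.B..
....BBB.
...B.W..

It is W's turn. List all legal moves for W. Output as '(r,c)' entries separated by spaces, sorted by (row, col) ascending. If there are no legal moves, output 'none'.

Answer: (1,1) (1,5) (1,6) (2,1) (2,6) (3,6) (4,6) (5,6) (5,7) (7,7)

Derivation:
(1,1): flips 1 -> legal
(1,2): no bracket -> illegal
(1,3): no bracket -> illegal
(1,4): no bracket -> illegal
(1,5): flips 5 -> legal
(1,6): flips 1 -> legal
(2,1): flips 1 -> legal
(2,4): no bracket -> illegal
(2,6): flips 1 -> legal
(3,1): no bracket -> illegal
(3,2): no bracket -> illegal
(3,6): flips 1 -> legal
(4,6): flips 1 -> legal
(5,4): no bracket -> illegal
(5,6): flips 1 -> legal
(5,7): flips 1 -> legal
(6,2): no bracket -> illegal
(6,3): no bracket -> illegal
(6,7): no bracket -> illegal
(7,2): no bracket -> illegal
(7,4): no bracket -> illegal
(7,6): no bracket -> illegal
(7,7): flips 2 -> legal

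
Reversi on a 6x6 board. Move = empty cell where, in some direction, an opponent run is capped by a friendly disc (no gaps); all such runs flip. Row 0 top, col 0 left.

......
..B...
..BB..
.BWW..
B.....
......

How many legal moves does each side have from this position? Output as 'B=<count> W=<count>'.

Answer: B=5 W=5

Derivation:
-- B to move --
(2,1): no bracket -> illegal
(2,4): no bracket -> illegal
(3,4): flips 2 -> legal
(4,1): flips 1 -> legal
(4,2): flips 1 -> legal
(4,3): flips 1 -> legal
(4,4): flips 1 -> legal
B mobility = 5
-- W to move --
(0,1): no bracket -> illegal
(0,2): flips 2 -> legal
(0,3): no bracket -> illegal
(1,1): flips 1 -> legal
(1,3): flips 1 -> legal
(1,4): flips 1 -> legal
(2,0): no bracket -> illegal
(2,1): no bracket -> illegal
(2,4): no bracket -> illegal
(3,0): flips 1 -> legal
(3,4): no bracket -> illegal
(4,1): no bracket -> illegal
(4,2): no bracket -> illegal
(5,0): no bracket -> illegal
(5,1): no bracket -> illegal
W mobility = 5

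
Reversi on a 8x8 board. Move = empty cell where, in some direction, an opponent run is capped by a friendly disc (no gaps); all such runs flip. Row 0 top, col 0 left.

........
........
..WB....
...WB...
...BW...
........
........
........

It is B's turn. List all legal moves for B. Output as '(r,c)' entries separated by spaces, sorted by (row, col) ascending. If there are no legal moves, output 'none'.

Answer: (2,1) (3,2) (4,5) (5,4)

Derivation:
(1,1): no bracket -> illegal
(1,2): no bracket -> illegal
(1,3): no bracket -> illegal
(2,1): flips 1 -> legal
(2,4): no bracket -> illegal
(3,1): no bracket -> illegal
(3,2): flips 1 -> legal
(3,5): no bracket -> illegal
(4,2): no bracket -> illegal
(4,5): flips 1 -> legal
(5,3): no bracket -> illegal
(5,4): flips 1 -> legal
(5,5): no bracket -> illegal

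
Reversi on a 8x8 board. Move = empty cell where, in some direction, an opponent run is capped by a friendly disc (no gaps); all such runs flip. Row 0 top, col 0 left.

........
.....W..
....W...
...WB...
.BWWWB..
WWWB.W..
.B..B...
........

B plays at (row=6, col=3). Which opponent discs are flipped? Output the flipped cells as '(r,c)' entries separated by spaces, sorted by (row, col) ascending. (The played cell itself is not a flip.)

Dir NW: opp run (5,2) capped by B -> flip
Dir N: first cell 'B' (not opp) -> no flip
Dir NE: first cell '.' (not opp) -> no flip
Dir W: first cell '.' (not opp) -> no flip
Dir E: first cell 'B' (not opp) -> no flip
Dir SW: first cell '.' (not opp) -> no flip
Dir S: first cell '.' (not opp) -> no flip
Dir SE: first cell '.' (not opp) -> no flip

Answer: (5,2)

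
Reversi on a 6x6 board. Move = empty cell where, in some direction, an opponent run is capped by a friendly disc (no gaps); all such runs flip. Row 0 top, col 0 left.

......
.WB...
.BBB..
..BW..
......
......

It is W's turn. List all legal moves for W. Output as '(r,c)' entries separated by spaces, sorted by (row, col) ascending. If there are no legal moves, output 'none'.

(0,1): no bracket -> illegal
(0,2): no bracket -> illegal
(0,3): no bracket -> illegal
(1,0): no bracket -> illegal
(1,3): flips 2 -> legal
(1,4): no bracket -> illegal
(2,0): no bracket -> illegal
(2,4): no bracket -> illegal
(3,0): no bracket -> illegal
(3,1): flips 2 -> legal
(3,4): no bracket -> illegal
(4,1): no bracket -> illegal
(4,2): no bracket -> illegal
(4,3): no bracket -> illegal

Answer: (1,3) (3,1)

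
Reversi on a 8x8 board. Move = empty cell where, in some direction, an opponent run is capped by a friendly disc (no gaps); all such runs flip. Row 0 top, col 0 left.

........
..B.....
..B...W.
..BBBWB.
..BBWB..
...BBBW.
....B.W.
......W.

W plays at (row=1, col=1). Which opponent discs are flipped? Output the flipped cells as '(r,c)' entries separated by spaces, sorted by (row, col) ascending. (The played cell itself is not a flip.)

Dir NW: first cell '.' (not opp) -> no flip
Dir N: first cell '.' (not opp) -> no flip
Dir NE: first cell '.' (not opp) -> no flip
Dir W: first cell '.' (not opp) -> no flip
Dir E: opp run (1,2), next='.' -> no flip
Dir SW: first cell '.' (not opp) -> no flip
Dir S: first cell '.' (not opp) -> no flip
Dir SE: opp run (2,2) (3,3) capped by W -> flip

Answer: (2,2) (3,3)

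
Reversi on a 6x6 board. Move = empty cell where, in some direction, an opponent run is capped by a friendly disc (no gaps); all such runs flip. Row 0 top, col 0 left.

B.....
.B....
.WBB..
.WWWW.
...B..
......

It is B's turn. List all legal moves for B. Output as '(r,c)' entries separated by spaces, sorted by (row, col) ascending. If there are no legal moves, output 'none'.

(1,0): flips 2 -> legal
(1,2): no bracket -> illegal
(2,0): flips 1 -> legal
(2,4): no bracket -> illegal
(2,5): flips 1 -> legal
(3,0): no bracket -> illegal
(3,5): no bracket -> illegal
(4,0): flips 1 -> legal
(4,1): flips 3 -> legal
(4,2): flips 1 -> legal
(4,4): flips 1 -> legal
(4,5): flips 1 -> legal

Answer: (1,0) (2,0) (2,5) (4,0) (4,1) (4,2) (4,4) (4,5)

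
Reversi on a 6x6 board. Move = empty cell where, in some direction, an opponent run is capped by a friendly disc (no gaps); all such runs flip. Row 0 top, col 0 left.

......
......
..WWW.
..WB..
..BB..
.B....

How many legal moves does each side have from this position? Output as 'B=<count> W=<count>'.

Answer: B=6 W=5

Derivation:
-- B to move --
(1,1): flips 1 -> legal
(1,2): flips 2 -> legal
(1,3): flips 1 -> legal
(1,4): no bracket -> illegal
(1,5): flips 1 -> legal
(2,1): flips 1 -> legal
(2,5): no bracket -> illegal
(3,1): flips 1 -> legal
(3,4): no bracket -> illegal
(3,5): no bracket -> illegal
(4,1): no bracket -> illegal
B mobility = 6
-- W to move --
(3,1): no bracket -> illegal
(3,4): flips 1 -> legal
(4,0): no bracket -> illegal
(4,1): no bracket -> illegal
(4,4): flips 1 -> legal
(5,0): no bracket -> illegal
(5,2): flips 1 -> legal
(5,3): flips 2 -> legal
(5,4): flips 1 -> legal
W mobility = 5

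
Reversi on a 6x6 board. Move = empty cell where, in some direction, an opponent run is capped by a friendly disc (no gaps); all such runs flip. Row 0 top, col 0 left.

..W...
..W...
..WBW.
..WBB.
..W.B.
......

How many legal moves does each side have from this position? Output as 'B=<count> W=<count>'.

-- B to move --
(0,1): flips 1 -> legal
(0,3): no bracket -> illegal
(1,1): flips 1 -> legal
(1,3): no bracket -> illegal
(1,4): flips 1 -> legal
(1,5): flips 1 -> legal
(2,1): flips 1 -> legal
(2,5): flips 1 -> legal
(3,1): flips 1 -> legal
(3,5): no bracket -> illegal
(4,1): flips 1 -> legal
(4,3): no bracket -> illegal
(5,1): flips 1 -> legal
(5,2): no bracket -> illegal
(5,3): no bracket -> illegal
B mobility = 9
-- W to move --
(1,3): no bracket -> illegal
(1,4): flips 1 -> legal
(2,5): no bracket -> illegal
(3,5): flips 2 -> legal
(4,3): no bracket -> illegal
(4,5): flips 2 -> legal
(5,3): no bracket -> illegal
(5,4): flips 2 -> legal
(5,5): flips 2 -> legal
W mobility = 5

Answer: B=9 W=5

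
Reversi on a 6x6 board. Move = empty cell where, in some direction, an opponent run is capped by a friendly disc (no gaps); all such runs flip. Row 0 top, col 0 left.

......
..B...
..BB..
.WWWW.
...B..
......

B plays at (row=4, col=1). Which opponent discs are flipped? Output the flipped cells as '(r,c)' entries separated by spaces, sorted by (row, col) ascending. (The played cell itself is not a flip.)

Answer: (3,2)

Derivation:
Dir NW: first cell '.' (not opp) -> no flip
Dir N: opp run (3,1), next='.' -> no flip
Dir NE: opp run (3,2) capped by B -> flip
Dir W: first cell '.' (not opp) -> no flip
Dir E: first cell '.' (not opp) -> no flip
Dir SW: first cell '.' (not opp) -> no flip
Dir S: first cell '.' (not opp) -> no flip
Dir SE: first cell '.' (not opp) -> no flip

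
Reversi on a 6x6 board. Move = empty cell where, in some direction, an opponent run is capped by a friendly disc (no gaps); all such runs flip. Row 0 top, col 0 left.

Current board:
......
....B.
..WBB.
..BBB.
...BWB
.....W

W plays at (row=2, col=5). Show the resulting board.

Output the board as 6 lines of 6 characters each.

Place W at (2,5); scan 8 dirs for brackets.
Dir NW: opp run (1,4), next='.' -> no flip
Dir N: first cell '.' (not opp) -> no flip
Dir NE: edge -> no flip
Dir W: opp run (2,4) (2,3) capped by W -> flip
Dir E: edge -> no flip
Dir SW: opp run (3,4) (4,3), next='.' -> no flip
Dir S: first cell '.' (not opp) -> no flip
Dir SE: edge -> no flip
All flips: (2,3) (2,4)

Answer: ......
....B.
..WWWW
..BBB.
...BWB
.....W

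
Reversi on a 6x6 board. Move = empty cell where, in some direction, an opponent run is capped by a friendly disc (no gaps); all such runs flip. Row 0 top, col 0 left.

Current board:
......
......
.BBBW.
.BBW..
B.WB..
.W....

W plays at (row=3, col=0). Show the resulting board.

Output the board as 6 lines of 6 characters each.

Answer: ......
......
.BBBW.
WWWW..
B.WB..
.W....

Derivation:
Place W at (3,0); scan 8 dirs for brackets.
Dir NW: edge -> no flip
Dir N: first cell '.' (not opp) -> no flip
Dir NE: opp run (2,1), next='.' -> no flip
Dir W: edge -> no flip
Dir E: opp run (3,1) (3,2) capped by W -> flip
Dir SW: edge -> no flip
Dir S: opp run (4,0), next='.' -> no flip
Dir SE: first cell '.' (not opp) -> no flip
All flips: (3,1) (3,2)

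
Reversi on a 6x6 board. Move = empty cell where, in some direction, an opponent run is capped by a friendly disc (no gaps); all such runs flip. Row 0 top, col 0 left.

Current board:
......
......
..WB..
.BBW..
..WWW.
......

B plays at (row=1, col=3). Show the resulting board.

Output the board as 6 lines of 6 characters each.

Answer: ......
...B..
..BB..
.BBW..
..WWW.
......

Derivation:
Place B at (1,3); scan 8 dirs for brackets.
Dir NW: first cell '.' (not opp) -> no flip
Dir N: first cell '.' (not opp) -> no flip
Dir NE: first cell '.' (not opp) -> no flip
Dir W: first cell '.' (not opp) -> no flip
Dir E: first cell '.' (not opp) -> no flip
Dir SW: opp run (2,2) capped by B -> flip
Dir S: first cell 'B' (not opp) -> no flip
Dir SE: first cell '.' (not opp) -> no flip
All flips: (2,2)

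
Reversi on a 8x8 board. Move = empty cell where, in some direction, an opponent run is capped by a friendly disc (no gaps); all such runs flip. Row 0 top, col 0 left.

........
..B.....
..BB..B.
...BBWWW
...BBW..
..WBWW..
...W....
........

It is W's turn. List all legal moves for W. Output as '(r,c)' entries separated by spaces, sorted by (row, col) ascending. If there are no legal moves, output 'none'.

(0,1): flips 3 -> legal
(0,2): no bracket -> illegal
(0,3): no bracket -> illegal
(1,1): flips 3 -> legal
(1,3): flips 4 -> legal
(1,4): no bracket -> illegal
(1,5): flips 1 -> legal
(1,6): flips 1 -> legal
(1,7): flips 1 -> legal
(2,1): no bracket -> illegal
(2,4): flips 2 -> legal
(2,5): flips 2 -> legal
(2,7): no bracket -> illegal
(3,1): no bracket -> illegal
(3,2): flips 3 -> legal
(4,2): flips 2 -> legal
(6,2): flips 2 -> legal
(6,4): no bracket -> illegal

Answer: (0,1) (1,1) (1,3) (1,5) (1,6) (1,7) (2,4) (2,5) (3,2) (4,2) (6,2)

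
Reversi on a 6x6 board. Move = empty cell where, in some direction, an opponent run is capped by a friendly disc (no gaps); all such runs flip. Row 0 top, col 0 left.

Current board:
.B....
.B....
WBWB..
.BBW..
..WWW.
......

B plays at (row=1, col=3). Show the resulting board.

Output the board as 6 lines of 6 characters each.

Answer: .B....
.B.B..
WBBB..
.BBW..
..WWW.
......

Derivation:
Place B at (1,3); scan 8 dirs for brackets.
Dir NW: first cell '.' (not opp) -> no flip
Dir N: first cell '.' (not opp) -> no flip
Dir NE: first cell '.' (not opp) -> no flip
Dir W: first cell '.' (not opp) -> no flip
Dir E: first cell '.' (not opp) -> no flip
Dir SW: opp run (2,2) capped by B -> flip
Dir S: first cell 'B' (not opp) -> no flip
Dir SE: first cell '.' (not opp) -> no flip
All flips: (2,2)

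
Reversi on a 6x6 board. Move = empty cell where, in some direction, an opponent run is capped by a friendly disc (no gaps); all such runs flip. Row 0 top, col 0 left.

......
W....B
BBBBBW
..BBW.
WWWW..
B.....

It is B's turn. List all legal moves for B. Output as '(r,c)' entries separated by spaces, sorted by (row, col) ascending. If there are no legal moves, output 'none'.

(0,0): flips 1 -> legal
(0,1): no bracket -> illegal
(1,1): no bracket -> illegal
(1,4): no bracket -> illegal
(3,0): flips 1 -> legal
(3,1): no bracket -> illegal
(3,5): flips 2 -> legal
(4,4): flips 1 -> legal
(4,5): flips 1 -> legal
(5,1): flips 1 -> legal
(5,2): flips 1 -> legal
(5,3): flips 1 -> legal
(5,4): flips 1 -> legal

Answer: (0,0) (3,0) (3,5) (4,4) (4,5) (5,1) (5,2) (5,3) (5,4)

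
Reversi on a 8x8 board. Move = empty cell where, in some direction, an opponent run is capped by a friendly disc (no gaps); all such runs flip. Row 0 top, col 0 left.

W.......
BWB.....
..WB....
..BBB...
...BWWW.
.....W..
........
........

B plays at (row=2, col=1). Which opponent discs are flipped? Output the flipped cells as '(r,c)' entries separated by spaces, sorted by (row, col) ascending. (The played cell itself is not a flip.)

Dir NW: first cell 'B' (not opp) -> no flip
Dir N: opp run (1,1), next='.' -> no flip
Dir NE: first cell 'B' (not opp) -> no flip
Dir W: first cell '.' (not opp) -> no flip
Dir E: opp run (2,2) capped by B -> flip
Dir SW: first cell '.' (not opp) -> no flip
Dir S: first cell '.' (not opp) -> no flip
Dir SE: first cell 'B' (not opp) -> no flip

Answer: (2,2)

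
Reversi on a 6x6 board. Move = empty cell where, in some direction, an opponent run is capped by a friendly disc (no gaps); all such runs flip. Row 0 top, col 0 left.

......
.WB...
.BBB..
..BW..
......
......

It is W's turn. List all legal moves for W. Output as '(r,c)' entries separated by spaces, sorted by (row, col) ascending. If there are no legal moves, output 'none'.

Answer: (1,3) (3,1)

Derivation:
(0,1): no bracket -> illegal
(0,2): no bracket -> illegal
(0,3): no bracket -> illegal
(1,0): no bracket -> illegal
(1,3): flips 2 -> legal
(1,4): no bracket -> illegal
(2,0): no bracket -> illegal
(2,4): no bracket -> illegal
(3,0): no bracket -> illegal
(3,1): flips 2 -> legal
(3,4): no bracket -> illegal
(4,1): no bracket -> illegal
(4,2): no bracket -> illegal
(4,3): no bracket -> illegal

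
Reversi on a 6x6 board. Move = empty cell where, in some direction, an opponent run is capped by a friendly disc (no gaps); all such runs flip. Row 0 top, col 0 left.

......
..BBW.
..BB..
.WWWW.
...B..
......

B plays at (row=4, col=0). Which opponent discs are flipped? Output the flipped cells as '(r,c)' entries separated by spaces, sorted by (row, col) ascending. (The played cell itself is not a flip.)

Answer: (3,1)

Derivation:
Dir NW: edge -> no flip
Dir N: first cell '.' (not opp) -> no flip
Dir NE: opp run (3,1) capped by B -> flip
Dir W: edge -> no flip
Dir E: first cell '.' (not opp) -> no flip
Dir SW: edge -> no flip
Dir S: first cell '.' (not opp) -> no flip
Dir SE: first cell '.' (not opp) -> no flip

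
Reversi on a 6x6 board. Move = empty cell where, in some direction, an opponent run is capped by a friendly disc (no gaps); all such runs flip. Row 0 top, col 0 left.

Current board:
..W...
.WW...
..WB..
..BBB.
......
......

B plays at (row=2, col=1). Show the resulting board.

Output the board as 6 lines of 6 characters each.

Answer: ..W...
.WW...
.BBB..
..BBB.
......
......

Derivation:
Place B at (2,1); scan 8 dirs for brackets.
Dir NW: first cell '.' (not opp) -> no flip
Dir N: opp run (1,1), next='.' -> no flip
Dir NE: opp run (1,2), next='.' -> no flip
Dir W: first cell '.' (not opp) -> no flip
Dir E: opp run (2,2) capped by B -> flip
Dir SW: first cell '.' (not opp) -> no flip
Dir S: first cell '.' (not opp) -> no flip
Dir SE: first cell 'B' (not opp) -> no flip
All flips: (2,2)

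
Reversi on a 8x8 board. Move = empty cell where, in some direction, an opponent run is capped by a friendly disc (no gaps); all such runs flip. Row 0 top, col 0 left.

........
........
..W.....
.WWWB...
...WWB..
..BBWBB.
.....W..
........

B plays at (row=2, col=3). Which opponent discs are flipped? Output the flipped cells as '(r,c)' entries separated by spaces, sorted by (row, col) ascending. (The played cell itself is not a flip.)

Answer: (3,3) (4,3)

Derivation:
Dir NW: first cell '.' (not opp) -> no flip
Dir N: first cell '.' (not opp) -> no flip
Dir NE: first cell '.' (not opp) -> no flip
Dir W: opp run (2,2), next='.' -> no flip
Dir E: first cell '.' (not opp) -> no flip
Dir SW: opp run (3,2), next='.' -> no flip
Dir S: opp run (3,3) (4,3) capped by B -> flip
Dir SE: first cell 'B' (not opp) -> no flip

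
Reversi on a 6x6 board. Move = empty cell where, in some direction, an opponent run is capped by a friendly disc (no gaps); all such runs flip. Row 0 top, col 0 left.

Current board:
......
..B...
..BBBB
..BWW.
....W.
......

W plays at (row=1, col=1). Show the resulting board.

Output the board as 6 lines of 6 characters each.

Answer: ......
.WB...
..WBBB
..BWW.
....W.
......

Derivation:
Place W at (1,1); scan 8 dirs for brackets.
Dir NW: first cell '.' (not opp) -> no flip
Dir N: first cell '.' (not opp) -> no flip
Dir NE: first cell '.' (not opp) -> no flip
Dir W: first cell '.' (not opp) -> no flip
Dir E: opp run (1,2), next='.' -> no flip
Dir SW: first cell '.' (not opp) -> no flip
Dir S: first cell '.' (not opp) -> no flip
Dir SE: opp run (2,2) capped by W -> flip
All flips: (2,2)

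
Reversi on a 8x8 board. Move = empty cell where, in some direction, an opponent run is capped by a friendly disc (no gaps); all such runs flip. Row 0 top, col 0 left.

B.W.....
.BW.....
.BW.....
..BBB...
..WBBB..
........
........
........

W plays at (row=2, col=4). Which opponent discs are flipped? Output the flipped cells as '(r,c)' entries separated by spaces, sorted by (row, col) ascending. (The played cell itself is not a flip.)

Answer: (3,3)

Derivation:
Dir NW: first cell '.' (not opp) -> no flip
Dir N: first cell '.' (not opp) -> no flip
Dir NE: first cell '.' (not opp) -> no flip
Dir W: first cell '.' (not opp) -> no flip
Dir E: first cell '.' (not opp) -> no flip
Dir SW: opp run (3,3) capped by W -> flip
Dir S: opp run (3,4) (4,4), next='.' -> no flip
Dir SE: first cell '.' (not opp) -> no flip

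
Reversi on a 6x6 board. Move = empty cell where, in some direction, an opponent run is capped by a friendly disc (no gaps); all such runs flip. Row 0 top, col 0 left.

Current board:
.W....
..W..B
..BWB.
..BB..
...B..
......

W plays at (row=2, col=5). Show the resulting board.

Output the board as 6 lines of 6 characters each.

Answer: .W....
..W..B
..BWWW
..BB..
...B..
......

Derivation:
Place W at (2,5); scan 8 dirs for brackets.
Dir NW: first cell '.' (not opp) -> no flip
Dir N: opp run (1,5), next='.' -> no flip
Dir NE: edge -> no flip
Dir W: opp run (2,4) capped by W -> flip
Dir E: edge -> no flip
Dir SW: first cell '.' (not opp) -> no flip
Dir S: first cell '.' (not opp) -> no flip
Dir SE: edge -> no flip
All flips: (2,4)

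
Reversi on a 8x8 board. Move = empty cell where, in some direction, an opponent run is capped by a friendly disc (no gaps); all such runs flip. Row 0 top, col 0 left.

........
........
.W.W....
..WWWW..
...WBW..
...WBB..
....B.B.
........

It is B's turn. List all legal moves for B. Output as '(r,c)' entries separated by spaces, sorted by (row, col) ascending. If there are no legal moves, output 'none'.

Answer: (1,0) (2,2) (2,4) (2,5) (2,6) (3,6) (4,2) (4,6) (5,2) (6,2)

Derivation:
(1,0): flips 3 -> legal
(1,1): no bracket -> illegal
(1,2): no bracket -> illegal
(1,3): no bracket -> illegal
(1,4): no bracket -> illegal
(2,0): no bracket -> illegal
(2,2): flips 1 -> legal
(2,4): flips 1 -> legal
(2,5): flips 2 -> legal
(2,6): flips 1 -> legal
(3,0): no bracket -> illegal
(3,1): no bracket -> illegal
(3,6): flips 1 -> legal
(4,1): no bracket -> illegal
(4,2): flips 2 -> legal
(4,6): flips 1 -> legal
(5,2): flips 1 -> legal
(5,6): no bracket -> illegal
(6,2): flips 1 -> legal
(6,3): no bracket -> illegal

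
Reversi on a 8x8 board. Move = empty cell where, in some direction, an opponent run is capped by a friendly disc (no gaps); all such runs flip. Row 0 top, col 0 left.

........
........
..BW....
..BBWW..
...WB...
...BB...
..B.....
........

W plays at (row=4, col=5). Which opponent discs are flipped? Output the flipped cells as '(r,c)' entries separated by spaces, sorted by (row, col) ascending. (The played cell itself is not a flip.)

Dir NW: first cell 'W' (not opp) -> no flip
Dir N: first cell 'W' (not opp) -> no flip
Dir NE: first cell '.' (not opp) -> no flip
Dir W: opp run (4,4) capped by W -> flip
Dir E: first cell '.' (not opp) -> no flip
Dir SW: opp run (5,4), next='.' -> no flip
Dir S: first cell '.' (not opp) -> no flip
Dir SE: first cell '.' (not opp) -> no flip

Answer: (4,4)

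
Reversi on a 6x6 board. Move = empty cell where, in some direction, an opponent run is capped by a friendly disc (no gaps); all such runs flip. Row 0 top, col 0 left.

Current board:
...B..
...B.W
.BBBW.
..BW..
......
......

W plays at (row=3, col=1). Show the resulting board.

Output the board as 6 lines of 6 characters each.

Answer: ...B..
...B.W
.BBBW.
.WWW..
......
......

Derivation:
Place W at (3,1); scan 8 dirs for brackets.
Dir NW: first cell '.' (not opp) -> no flip
Dir N: opp run (2,1), next='.' -> no flip
Dir NE: opp run (2,2) (1,3), next='.' -> no flip
Dir W: first cell '.' (not opp) -> no flip
Dir E: opp run (3,2) capped by W -> flip
Dir SW: first cell '.' (not opp) -> no flip
Dir S: first cell '.' (not opp) -> no flip
Dir SE: first cell '.' (not opp) -> no flip
All flips: (3,2)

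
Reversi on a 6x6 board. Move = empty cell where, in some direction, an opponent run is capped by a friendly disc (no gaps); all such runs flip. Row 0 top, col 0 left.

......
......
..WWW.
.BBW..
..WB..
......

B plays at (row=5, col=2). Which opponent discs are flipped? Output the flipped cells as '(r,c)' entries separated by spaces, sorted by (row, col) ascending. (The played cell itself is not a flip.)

Answer: (4,2)

Derivation:
Dir NW: first cell '.' (not opp) -> no flip
Dir N: opp run (4,2) capped by B -> flip
Dir NE: first cell 'B' (not opp) -> no flip
Dir W: first cell '.' (not opp) -> no flip
Dir E: first cell '.' (not opp) -> no flip
Dir SW: edge -> no flip
Dir S: edge -> no flip
Dir SE: edge -> no flip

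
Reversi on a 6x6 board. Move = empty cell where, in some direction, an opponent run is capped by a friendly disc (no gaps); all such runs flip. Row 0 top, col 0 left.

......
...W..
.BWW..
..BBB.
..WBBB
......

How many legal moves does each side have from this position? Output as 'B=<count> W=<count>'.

Answer: B=8 W=5

Derivation:
-- B to move --
(0,2): no bracket -> illegal
(0,3): flips 2 -> legal
(0,4): no bracket -> illegal
(1,1): flips 1 -> legal
(1,2): flips 2 -> legal
(1,4): flips 1 -> legal
(2,4): flips 2 -> legal
(3,1): no bracket -> illegal
(4,1): flips 1 -> legal
(5,1): flips 1 -> legal
(5,2): flips 1 -> legal
(5,3): no bracket -> illegal
B mobility = 8
-- W to move --
(1,0): no bracket -> illegal
(1,1): no bracket -> illegal
(1,2): no bracket -> illegal
(2,0): flips 1 -> legal
(2,4): flips 1 -> legal
(2,5): no bracket -> illegal
(3,0): no bracket -> illegal
(3,1): no bracket -> illegal
(3,5): no bracket -> illegal
(4,1): flips 1 -> legal
(5,2): no bracket -> illegal
(5,3): flips 2 -> legal
(5,4): no bracket -> illegal
(5,5): flips 2 -> legal
W mobility = 5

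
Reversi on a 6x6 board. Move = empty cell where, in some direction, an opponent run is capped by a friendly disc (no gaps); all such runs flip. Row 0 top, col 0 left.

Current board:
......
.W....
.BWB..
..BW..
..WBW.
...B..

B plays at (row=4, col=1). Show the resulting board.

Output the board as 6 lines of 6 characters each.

Answer: ......
.W....
.BWB..
..BW..
.BBBW.
...B..

Derivation:
Place B at (4,1); scan 8 dirs for brackets.
Dir NW: first cell '.' (not opp) -> no flip
Dir N: first cell '.' (not opp) -> no flip
Dir NE: first cell 'B' (not opp) -> no flip
Dir W: first cell '.' (not opp) -> no flip
Dir E: opp run (4,2) capped by B -> flip
Dir SW: first cell '.' (not opp) -> no flip
Dir S: first cell '.' (not opp) -> no flip
Dir SE: first cell '.' (not opp) -> no flip
All flips: (4,2)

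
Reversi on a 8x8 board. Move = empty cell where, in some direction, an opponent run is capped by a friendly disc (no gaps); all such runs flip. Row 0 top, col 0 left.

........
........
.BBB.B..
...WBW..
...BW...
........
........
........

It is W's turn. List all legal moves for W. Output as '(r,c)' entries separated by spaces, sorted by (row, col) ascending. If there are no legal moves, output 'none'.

Answer: (1,1) (1,3) (1,5) (2,4) (4,2) (5,3)

Derivation:
(1,0): no bracket -> illegal
(1,1): flips 1 -> legal
(1,2): no bracket -> illegal
(1,3): flips 1 -> legal
(1,4): no bracket -> illegal
(1,5): flips 1 -> legal
(1,6): no bracket -> illegal
(2,0): no bracket -> illegal
(2,4): flips 1 -> legal
(2,6): no bracket -> illegal
(3,0): no bracket -> illegal
(3,1): no bracket -> illegal
(3,2): no bracket -> illegal
(3,6): no bracket -> illegal
(4,2): flips 1 -> legal
(4,5): no bracket -> illegal
(5,2): no bracket -> illegal
(5,3): flips 1 -> legal
(5,4): no bracket -> illegal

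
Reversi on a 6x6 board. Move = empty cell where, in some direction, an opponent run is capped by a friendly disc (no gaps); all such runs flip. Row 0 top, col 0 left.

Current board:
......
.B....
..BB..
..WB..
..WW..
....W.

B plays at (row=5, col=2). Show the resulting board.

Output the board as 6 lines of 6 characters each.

Place B at (5,2); scan 8 dirs for brackets.
Dir NW: first cell '.' (not opp) -> no flip
Dir N: opp run (4,2) (3,2) capped by B -> flip
Dir NE: opp run (4,3), next='.' -> no flip
Dir W: first cell '.' (not opp) -> no flip
Dir E: first cell '.' (not opp) -> no flip
Dir SW: edge -> no flip
Dir S: edge -> no flip
Dir SE: edge -> no flip
All flips: (3,2) (4,2)

Answer: ......
.B....
..BB..
..BB..
..BW..
..B.W.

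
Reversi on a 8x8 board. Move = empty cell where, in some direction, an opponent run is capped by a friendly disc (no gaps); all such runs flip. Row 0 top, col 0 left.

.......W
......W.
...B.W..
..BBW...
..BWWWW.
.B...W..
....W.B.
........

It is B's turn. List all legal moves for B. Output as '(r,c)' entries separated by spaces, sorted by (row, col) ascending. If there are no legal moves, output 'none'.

Answer: (3,5) (4,7) (5,3) (5,4) (5,6)

Derivation:
(0,5): no bracket -> illegal
(0,6): no bracket -> illegal
(1,4): no bracket -> illegal
(1,5): no bracket -> illegal
(1,7): no bracket -> illegal
(2,4): no bracket -> illegal
(2,6): no bracket -> illegal
(2,7): no bracket -> illegal
(3,5): flips 1 -> legal
(3,6): no bracket -> illegal
(3,7): no bracket -> illegal
(4,7): flips 4 -> legal
(5,2): no bracket -> illegal
(5,3): flips 1 -> legal
(5,4): flips 1 -> legal
(5,6): flips 2 -> legal
(5,7): no bracket -> illegal
(6,3): no bracket -> illegal
(6,5): no bracket -> illegal
(7,3): no bracket -> illegal
(7,4): no bracket -> illegal
(7,5): no bracket -> illegal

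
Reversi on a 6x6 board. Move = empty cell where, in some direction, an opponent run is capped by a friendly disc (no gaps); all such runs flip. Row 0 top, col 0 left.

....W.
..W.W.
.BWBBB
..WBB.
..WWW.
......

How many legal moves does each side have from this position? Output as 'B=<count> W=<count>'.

-- B to move --
(0,1): flips 1 -> legal
(0,2): no bracket -> illegal
(0,3): flips 2 -> legal
(0,5): flips 1 -> legal
(1,1): flips 1 -> legal
(1,3): no bracket -> illegal
(1,5): no bracket -> illegal
(3,1): flips 1 -> legal
(3,5): no bracket -> illegal
(4,1): flips 1 -> legal
(4,5): no bracket -> illegal
(5,1): flips 1 -> legal
(5,2): flips 1 -> legal
(5,3): flips 1 -> legal
(5,4): flips 3 -> legal
(5,5): flips 1 -> legal
B mobility = 11
-- W to move --
(1,0): flips 1 -> legal
(1,1): no bracket -> illegal
(1,3): flips 2 -> legal
(1,5): flips 2 -> legal
(2,0): flips 1 -> legal
(3,0): flips 1 -> legal
(3,1): no bracket -> illegal
(3,5): flips 2 -> legal
(4,5): flips 2 -> legal
W mobility = 7

Answer: B=11 W=7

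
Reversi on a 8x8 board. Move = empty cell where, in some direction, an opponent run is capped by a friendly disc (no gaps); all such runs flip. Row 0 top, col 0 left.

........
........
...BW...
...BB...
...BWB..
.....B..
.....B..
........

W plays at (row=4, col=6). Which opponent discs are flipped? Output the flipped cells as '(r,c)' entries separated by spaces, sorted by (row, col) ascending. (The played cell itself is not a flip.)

Answer: (4,5)

Derivation:
Dir NW: first cell '.' (not opp) -> no flip
Dir N: first cell '.' (not opp) -> no flip
Dir NE: first cell '.' (not opp) -> no flip
Dir W: opp run (4,5) capped by W -> flip
Dir E: first cell '.' (not opp) -> no flip
Dir SW: opp run (5,5), next='.' -> no flip
Dir S: first cell '.' (not opp) -> no flip
Dir SE: first cell '.' (not opp) -> no flip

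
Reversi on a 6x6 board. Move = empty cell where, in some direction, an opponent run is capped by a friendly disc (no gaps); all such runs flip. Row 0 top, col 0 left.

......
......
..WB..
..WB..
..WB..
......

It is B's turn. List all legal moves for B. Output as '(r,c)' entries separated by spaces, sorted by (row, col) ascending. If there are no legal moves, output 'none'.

Answer: (1,1) (2,1) (3,1) (4,1) (5,1)

Derivation:
(1,1): flips 1 -> legal
(1,2): no bracket -> illegal
(1,3): no bracket -> illegal
(2,1): flips 2 -> legal
(3,1): flips 1 -> legal
(4,1): flips 2 -> legal
(5,1): flips 1 -> legal
(5,2): no bracket -> illegal
(5,3): no bracket -> illegal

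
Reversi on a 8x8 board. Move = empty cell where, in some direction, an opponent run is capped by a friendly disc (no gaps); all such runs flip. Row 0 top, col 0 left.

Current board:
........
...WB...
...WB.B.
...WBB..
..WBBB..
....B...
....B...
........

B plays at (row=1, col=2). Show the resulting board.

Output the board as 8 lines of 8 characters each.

Place B at (1,2); scan 8 dirs for brackets.
Dir NW: first cell '.' (not opp) -> no flip
Dir N: first cell '.' (not opp) -> no flip
Dir NE: first cell '.' (not opp) -> no flip
Dir W: first cell '.' (not opp) -> no flip
Dir E: opp run (1,3) capped by B -> flip
Dir SW: first cell '.' (not opp) -> no flip
Dir S: first cell '.' (not opp) -> no flip
Dir SE: opp run (2,3) capped by B -> flip
All flips: (1,3) (2,3)

Answer: ........
..BBB...
...BB.B.
...WBB..
..WBBB..
....B...
....B...
........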